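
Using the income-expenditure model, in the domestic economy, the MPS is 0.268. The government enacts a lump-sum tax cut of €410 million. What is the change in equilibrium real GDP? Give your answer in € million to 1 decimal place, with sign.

MPC = 1 − MPS = 1 − 0.268 = 0.732.
A lump-sum tax change of −€410 million shifts disposable income by +€410 million; first-round consumption changes by −c × ΔT = −0.732 × (−€410 million) = +€300.12 million.
Expenditure multiplier = 1/(1 − MPC) = 1/(1 − 0.732) = 1/0.268 ≈ 3.731.
The tax multiplier is −c × k ≈ −2.731, so ΔY = k × (−c·ΔT) = (+€300.12 million) / 0.268 ≈ +€1,119.9 million.

+€1,119.9 million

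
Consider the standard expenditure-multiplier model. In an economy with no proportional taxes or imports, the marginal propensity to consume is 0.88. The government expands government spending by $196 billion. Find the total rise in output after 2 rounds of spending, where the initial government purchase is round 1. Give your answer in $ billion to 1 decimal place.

Round 1 adds ΔG = $196 billion; each later round is MPC = 0.88 times the previous.
After 2 rounds: 196 + 172.48 = ΔG·(1 − c^2)/(1 − c) = 196 × (1 − 0.7744)/0.12 ≈ $368.5 billion.

$368.5 billion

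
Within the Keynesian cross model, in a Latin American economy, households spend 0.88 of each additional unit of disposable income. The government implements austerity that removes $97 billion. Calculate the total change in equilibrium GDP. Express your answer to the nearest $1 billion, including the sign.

Expenditure multiplier = 1/(1 − MPC) = 1/(1 − 0.88) = 1/0.12 ≈ 8.333.
ΔY = k × ΔG = (−$97 billion) / 0.12 ≈ −$808 billion.

−$808 billion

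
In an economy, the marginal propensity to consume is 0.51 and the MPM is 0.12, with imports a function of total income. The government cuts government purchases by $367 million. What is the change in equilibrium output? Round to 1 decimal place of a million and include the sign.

−$601.6 million

Government-spending multiplier = 1/(1 − c + m) = 1/(1 − 0.51 + 0.12) = 1/0.61 ≈ 1.639.
ΔY = k × ΔG = (−$367 million) / 0.61 ≈ −$601.6 million.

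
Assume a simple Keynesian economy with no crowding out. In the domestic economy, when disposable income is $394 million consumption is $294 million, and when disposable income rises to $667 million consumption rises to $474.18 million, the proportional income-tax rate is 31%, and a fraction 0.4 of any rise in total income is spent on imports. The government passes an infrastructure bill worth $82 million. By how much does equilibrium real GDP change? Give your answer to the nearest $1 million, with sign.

+$87 million

MPC = ΔC/ΔYd = (474.18 − 294)/(667 − 394) = 180.18/273 = 0.66.
Government-spending multiplier = 1/(1 − c(1−t) + m) = 1/(1 − 0.66×0.69 + 0.4) = 1/0.9446 ≈ 1.059.
ΔY = k × ΔG = (+$82 million) / 0.9446 ≈ +$87 million.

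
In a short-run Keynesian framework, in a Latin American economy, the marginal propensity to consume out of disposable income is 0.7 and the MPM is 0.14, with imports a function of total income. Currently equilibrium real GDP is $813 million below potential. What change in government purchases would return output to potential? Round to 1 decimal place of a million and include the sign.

Spending multiplier = 1/(1 − c + m) = 1/(1 − 0.7 + 0.14) = 1/0.44 ≈ 2.273.
Need ΔY = +$813 million, so ΔG = ΔY/k = (+$813 million) × 0.44 ≈ +$357.7 million.
The government should increase government purchases by $357.7 million.

+$357.7 million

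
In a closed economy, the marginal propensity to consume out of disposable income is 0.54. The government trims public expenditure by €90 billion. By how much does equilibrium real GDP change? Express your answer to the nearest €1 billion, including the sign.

Government-spending multiplier = 1/(1 − MPC) = 1/(1 − 0.54) = 1/0.46 ≈ 2.174.
ΔY = k × ΔG = (−€90 billion) / 0.46 ≈ −€196 billion.

−€196 billion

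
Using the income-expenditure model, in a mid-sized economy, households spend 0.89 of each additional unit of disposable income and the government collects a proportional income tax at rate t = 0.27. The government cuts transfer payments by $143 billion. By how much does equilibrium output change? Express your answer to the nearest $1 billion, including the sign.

The transfer change shifts disposable income by −$143 billion, so first-round consumption changes by c·ΔTR = 0.89 × (−$143 billion) = −$127.27 billion.
Expenditure multiplier = 1/(1 − c(1−t)) = 1/(1 − 0.89×0.73) = 1/0.3503 ≈ 2.855.
The transfer multiplier is c × k ≈ 2.541, so ΔY = k × (c·ΔTR) = (−$127.27 billion) / 0.3503 ≈ −$363 billion.

−$363 billion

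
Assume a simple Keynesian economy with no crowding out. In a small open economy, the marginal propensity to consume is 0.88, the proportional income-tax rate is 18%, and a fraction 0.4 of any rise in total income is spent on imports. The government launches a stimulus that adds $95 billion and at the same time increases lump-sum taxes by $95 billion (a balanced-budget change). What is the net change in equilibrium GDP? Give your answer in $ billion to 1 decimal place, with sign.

+$16.8 billion

Expenditure multiplier = 1/(1 − c(1−t) + m) = 1/(1 − 0.88×0.82 + 0.4) = 1/0.6784 ≈ 1.474.
ΔG contributes k·ΔG = (+$95 billion) / 0.6784 ≈ +$140 billion.
ΔT of +$95 billion changes first-round spending by −c·ΔT = −$83.6 billion, contributing k·(−c·ΔT) = (−$83.6 billion) / 0.6784 ≈ −$123.2 billion.
Net ΔY = k(ΔG − c·ΔT) = (+$11.4 billion) / 0.6784 ≈ +$16.8 billion.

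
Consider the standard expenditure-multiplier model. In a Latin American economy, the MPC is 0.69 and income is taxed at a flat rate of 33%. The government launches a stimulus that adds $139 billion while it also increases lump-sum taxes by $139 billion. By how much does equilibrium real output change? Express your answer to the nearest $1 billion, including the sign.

Expenditure multiplier = 1/(1 − c(1−t)) = 1/(1 − 0.69×0.67) = 1/0.5377 ≈ 1.86.
ΔG contributes k·ΔG = (+$139 billion) / 0.5377 ≈ +$258.5 billion.
ΔT of +$139 billion changes first-round spending by −c·ΔT = −$95.91 billion, contributing k·(−c·ΔT) = (−$95.91 billion) / 0.5377 ≈ −$178.4 billion.
Net ΔY = k(ΔG − c·ΔT) = (+$43.09 billion) / 0.5377 ≈ +$80 billion.

+$80 billion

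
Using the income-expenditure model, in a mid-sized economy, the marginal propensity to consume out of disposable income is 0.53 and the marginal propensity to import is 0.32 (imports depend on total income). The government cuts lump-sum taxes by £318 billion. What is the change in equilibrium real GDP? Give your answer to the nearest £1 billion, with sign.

+£213 billion

A lump-sum tax change of −£318 billion shifts disposable income by +£318 billion; first-round consumption changes by −c × ΔT = −0.53 × (−£318 billion) = +£168.54 billion.
Expenditure multiplier = 1/(1 − c + m) = 1/(1 − 0.53 + 0.32) = 1/0.79 ≈ 1.266.
The tax multiplier is −c × k ≈ −0.671, so ΔY = k × (−c·ΔT) = (+£168.54 billion) / 0.79 ≈ +£213 billion.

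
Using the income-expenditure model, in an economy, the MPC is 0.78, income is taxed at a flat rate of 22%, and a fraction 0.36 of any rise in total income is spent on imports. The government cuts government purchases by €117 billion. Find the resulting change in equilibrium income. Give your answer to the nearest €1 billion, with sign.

Expenditure multiplier = 1/(1 − c(1−t) + m) = 1/(1 − 0.78×0.78 + 0.36) = 1/0.7516 ≈ 1.33.
ΔY = k × ΔG = (−€117 billion) / 0.7516 ≈ −€156 billion.

−€156 billion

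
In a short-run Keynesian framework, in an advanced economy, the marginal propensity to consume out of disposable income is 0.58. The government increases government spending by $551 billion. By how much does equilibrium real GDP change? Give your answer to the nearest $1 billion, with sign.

+$1,312 billion

Government-spending multiplier = 1/(1 − MPC) = 1/(1 − 0.58) = 1/0.42 ≈ 2.381.
ΔY = k × ΔG = (+$551 billion) / 0.42 ≈ +$1,312 billion.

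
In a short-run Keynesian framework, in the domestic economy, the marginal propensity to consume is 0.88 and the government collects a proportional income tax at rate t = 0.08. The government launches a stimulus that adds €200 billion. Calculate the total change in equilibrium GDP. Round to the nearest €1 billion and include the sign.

Expenditure multiplier = 1/(1 − c(1−t)) = 1/(1 − 0.88×0.92) = 1/0.1904 ≈ 5.252.
ΔY = k × ΔG = (+€200 billion) / 0.1904 ≈ +€1,050 billion.

+€1,050 billion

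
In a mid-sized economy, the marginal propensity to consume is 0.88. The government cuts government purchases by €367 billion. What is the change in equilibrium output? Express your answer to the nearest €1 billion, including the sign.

−€3,058 billion

Spending multiplier = 1/(1 − MPC) = 1/(1 − 0.88) = 1/0.12 ≈ 8.333.
ΔY = k × ΔG = (−€367 billion) / 0.12 ≈ −€3,058 billion.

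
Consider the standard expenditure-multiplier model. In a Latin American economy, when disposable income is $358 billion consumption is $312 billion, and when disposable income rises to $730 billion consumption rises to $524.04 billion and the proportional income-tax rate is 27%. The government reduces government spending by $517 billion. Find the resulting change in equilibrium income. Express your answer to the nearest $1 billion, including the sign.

MPC = ΔC/ΔYd = (524.04 − 312)/(730 − 358) = 212.04/372 = 0.57.
Government-spending multiplier = 1/(1 − c(1−t)) = 1/(1 − 0.57×0.73) = 1/0.5839 ≈ 1.713.
ΔY = k × ΔG = (−$517 billion) / 0.5839 ≈ −$885 billion.

−$885 billion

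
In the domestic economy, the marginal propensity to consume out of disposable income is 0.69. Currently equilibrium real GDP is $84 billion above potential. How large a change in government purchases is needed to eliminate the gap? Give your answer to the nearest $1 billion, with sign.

Spending multiplier = 1/(1 − MPC) = 1/(1 − 0.69) = 1/0.31 ≈ 3.226.
Need ΔY = −$84 billion, so ΔG = ΔY/k = (−$84 billion) × 0.31 ≈ −$26 billion.
The government should cut government purchases by $26 billion.

−$26 billion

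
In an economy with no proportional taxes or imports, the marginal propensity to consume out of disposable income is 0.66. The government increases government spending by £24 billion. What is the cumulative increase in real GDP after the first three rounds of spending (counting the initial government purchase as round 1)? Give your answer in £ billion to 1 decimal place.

Round 1 adds ΔG = £24 billion; each later round is MPC = 0.66 times the previous.
After 3 rounds: 24 + 15.84 + 10.4544 = ΔG·(1 − c^3)/(1 − c) = 24 × (1 − 0.287496)/0.34 ≈ £50.3 billion.

£50.3 billion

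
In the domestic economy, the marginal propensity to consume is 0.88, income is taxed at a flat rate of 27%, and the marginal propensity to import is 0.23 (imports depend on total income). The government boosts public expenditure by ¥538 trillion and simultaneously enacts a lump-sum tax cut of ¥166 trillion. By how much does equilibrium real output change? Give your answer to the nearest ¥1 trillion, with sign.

+¥1,164 trillion

Expenditure multiplier = 1/(1 − c(1−t) + m) = 1/(1 − 0.88×0.73 + 0.23) = 1/0.5876 ≈ 1.702.
ΔG contributes k·ΔG = (+¥538 trillion) / 0.5876 ≈ +¥915.6 trillion.
ΔT of −¥166 trillion changes first-round spending by −c·ΔT = +¥146.08 trillion, contributing k·(−c·ΔT) = (+¥146.08 trillion) / 0.5876 ≈ +¥248.6 trillion.
Net ΔY = k(ΔG − c·ΔT) = (+¥684.08 trillion) / 0.5876 ≈ +¥1,164 trillion.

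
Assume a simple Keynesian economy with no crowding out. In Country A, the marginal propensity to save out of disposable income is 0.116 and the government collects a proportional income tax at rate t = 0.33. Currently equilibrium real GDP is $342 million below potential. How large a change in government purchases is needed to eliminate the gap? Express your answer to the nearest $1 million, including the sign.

+$139 million

MPC = 1 − MPS = 1 − 0.116 = 0.884.
Spending multiplier = 1/(1 − c(1−t)) = 1/(1 − 0.884×0.67) = 1/0.40772 ≈ 2.453.
Need ΔY = +$342 million, so ΔG = ΔY/k = (+$342 million) × 0.40772 ≈ +$139 million.
The government should increase government purchases by $139 million.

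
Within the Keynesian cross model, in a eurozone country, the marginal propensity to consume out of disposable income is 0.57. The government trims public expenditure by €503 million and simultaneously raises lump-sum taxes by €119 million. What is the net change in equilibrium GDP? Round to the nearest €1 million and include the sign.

−€1,328 million

Expenditure multiplier = 1/(1 − MPC) = 1/(1 − 0.57) = 1/0.43 ≈ 2.326.
ΔG contributes k·ΔG = (−€503 million) / 0.43 ≈ −€1,169.8 million.
ΔT of +€119 million changes first-round spending by −c·ΔT = −€67.83 million, contributing k·(−c·ΔT) = (−€67.83 million) / 0.43 ≈ −€157.7 million.
Net ΔY = k(ΔG − c·ΔT) = (−€570.83 million) / 0.43 ≈ −€1,328 million.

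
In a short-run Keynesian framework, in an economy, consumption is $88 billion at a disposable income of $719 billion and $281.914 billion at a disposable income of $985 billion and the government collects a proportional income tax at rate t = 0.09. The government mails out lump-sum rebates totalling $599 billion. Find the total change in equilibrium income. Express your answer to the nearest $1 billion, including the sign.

MPC = ΔC/ΔYd = (281.914 − 88)/(985 − 719) = 193.914/266 = 0.729.
A lump-sum tax change of −$599 billion shifts disposable income by +$599 billion; first-round consumption changes by −c × ΔT = −0.729 × (−$599 billion) = +$436.671 billion.
Expenditure multiplier = 1/(1 − c(1−t)) = 1/(1 − 0.729×0.91) = 1/0.33661 ≈ 2.971.
The tax multiplier is −c × k ≈ −2.166, so ΔY = k × (−c·ΔT) = (+$436.671 billion) / 0.33661 ≈ +$1,297 billion.

+$1,297 billion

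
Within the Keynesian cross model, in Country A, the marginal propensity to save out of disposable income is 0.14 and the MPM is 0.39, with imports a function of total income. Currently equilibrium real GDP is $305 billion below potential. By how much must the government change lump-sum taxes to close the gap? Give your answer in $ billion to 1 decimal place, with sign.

−$188.0 billion

MPC = 1 − MPS = 1 − 0.14 = 0.86.
Spending multiplier = 1/(1 − c + m) = 1/(1 − 0.86 + 0.39) = 1/0.53 ≈ 1.887.
Tax multiplier = −c·k = −0.86/0.53 ≈ −1.623. Need ΔY = +$305 billion, so ΔT = ΔY/(−c·k) = −(+$305 billion) × 0.53 / 0.86 ≈ −$188 billion.
The government should cut lump-sum taxes by $188 billion.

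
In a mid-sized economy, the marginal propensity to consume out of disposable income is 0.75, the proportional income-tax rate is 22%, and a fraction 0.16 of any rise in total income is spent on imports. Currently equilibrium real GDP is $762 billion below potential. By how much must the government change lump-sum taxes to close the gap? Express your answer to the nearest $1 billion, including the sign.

Spending multiplier = 1/(1 − c(1−t) + m) = 1/(1 − 0.75×0.78 + 0.16) = 1/0.575 ≈ 1.739.
Tax multiplier = −c·k = −0.75/0.575 ≈ −1.304. Need ΔY = +$762 billion, so ΔT = ΔY/(−c·k) = −(+$762 billion) × 0.575 / 0.75 ≈ −$584 billion.
The government should cut lump-sum taxes by $584 billion.

−$584 billion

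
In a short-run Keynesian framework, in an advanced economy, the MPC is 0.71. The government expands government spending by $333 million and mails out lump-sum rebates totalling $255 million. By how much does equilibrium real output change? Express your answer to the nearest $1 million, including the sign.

+$1,773 million

Expenditure multiplier = 1/(1 − MPC) = 1/(1 − 0.71) = 1/0.29 ≈ 3.448.
ΔG contributes k·ΔG = (+$333 million) / 0.29 ≈ +$1,148.3 million.
ΔT of −$255 million changes first-round spending by −c·ΔT = +$181.05 million, contributing k·(−c·ΔT) = (+$181.05 million) / 0.29 ≈ +$624.3 million.
Net ΔY = k(ΔG − c·ΔT) = (+$514.05 million) / 0.29 ≈ +$1,773 million.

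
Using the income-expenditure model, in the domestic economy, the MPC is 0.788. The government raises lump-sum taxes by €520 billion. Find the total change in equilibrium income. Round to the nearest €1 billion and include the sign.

−€1,933 billion

A lump-sum tax change of +€520 billion shifts disposable income by −€520 billion; first-round consumption changes by −c × ΔT = −0.788 × (+€520 billion) = −€409.76 billion.
Expenditure multiplier = 1/(1 − MPC) = 1/(1 − 0.788) = 1/0.212 ≈ 4.717.
The tax multiplier is −c × k ≈ −3.717, so ΔY = k × (−c·ΔT) = (−€409.76 billion) / 0.212 ≈ −€1,933 billion.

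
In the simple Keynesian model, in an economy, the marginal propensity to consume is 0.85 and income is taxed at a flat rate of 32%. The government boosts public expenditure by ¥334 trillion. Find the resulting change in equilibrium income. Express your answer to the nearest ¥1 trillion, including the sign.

+¥791 trillion

Government-spending multiplier = 1/(1 − c(1−t)) = 1/(1 − 0.85×0.68) = 1/0.422 ≈ 2.37.
ΔY = k × ΔG = (+¥334 trillion) / 0.422 ≈ +¥791 trillion.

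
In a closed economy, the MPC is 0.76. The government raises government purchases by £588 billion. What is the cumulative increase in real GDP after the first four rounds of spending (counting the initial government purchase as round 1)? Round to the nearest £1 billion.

£1,633 billion

Round 1 adds ΔG = £588 billion; each later round is MPC = 0.76 times the previous.
After 4 rounds: 588 + 446.88 + 339.6288 + 258.117888 = ΔG·(1 − c^4)/(1 − c) = 588 × (1 − 0.33362176)/0.24 ≈ £1,633 billion.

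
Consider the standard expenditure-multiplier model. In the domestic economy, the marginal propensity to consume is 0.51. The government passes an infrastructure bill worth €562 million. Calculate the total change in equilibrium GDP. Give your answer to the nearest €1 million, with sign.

+€1,147 million

Spending multiplier = 1/(1 − MPC) = 1/(1 − 0.51) = 1/0.49 ≈ 2.041.
ΔY = k × ΔG = (+€562 million) / 0.49 ≈ +€1,147 million.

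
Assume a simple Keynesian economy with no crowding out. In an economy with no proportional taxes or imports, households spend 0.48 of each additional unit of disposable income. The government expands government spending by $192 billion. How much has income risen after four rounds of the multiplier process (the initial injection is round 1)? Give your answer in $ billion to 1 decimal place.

$349.6 billion

Round 1 adds ΔG = $192 billion; each later round is MPC = 0.48 times the previous.
After 4 rounds: 192 + 92.16 + 44.2368 + 21.233664 = ΔG·(1 − c^4)/(1 − c) = 192 × (1 − 0.05308416)/0.52 ≈ $349.6 billion.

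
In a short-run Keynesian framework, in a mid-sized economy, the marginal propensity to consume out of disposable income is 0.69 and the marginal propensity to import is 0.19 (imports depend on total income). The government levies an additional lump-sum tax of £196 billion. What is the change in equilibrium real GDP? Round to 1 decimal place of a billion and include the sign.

−£270.5 billion

A lump-sum tax change of +£196 billion shifts disposable income by −£196 billion; first-round consumption changes by −c × ΔT = −0.69 × (+£196 billion) = −£135.24 billion.
Expenditure multiplier = 1/(1 − c + m) = 1/(1 − 0.69 + 0.19) = 1/0.5 = 2.
The tax multiplier is −c × k = −1.38, so ΔY = k × (−c·ΔT) = (−£135.24 billion) / 0.5 ≈ −£270.5 billion.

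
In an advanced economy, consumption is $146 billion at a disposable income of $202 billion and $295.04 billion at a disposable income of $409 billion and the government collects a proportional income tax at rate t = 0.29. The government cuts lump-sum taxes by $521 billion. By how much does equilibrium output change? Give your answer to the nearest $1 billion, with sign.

MPC = ΔC/ΔYd = (295.04 − 146)/(409 − 202) = 149.04/207 = 0.72.
A lump-sum tax change of −$521 billion shifts disposable income by +$521 billion; first-round consumption changes by −c × ΔT = −0.72 × (−$521 billion) = +$375.12 billion.
Expenditure multiplier = 1/(1 − c(1−t)) = 1/(1 − 0.72×0.71) = 1/0.4888 ≈ 2.046.
The tax multiplier is −c × k ≈ −1.473, so ΔY = k × (−c·ΔT) = (+$375.12 billion) / 0.4888 ≈ +$767 billion.

+$767 billion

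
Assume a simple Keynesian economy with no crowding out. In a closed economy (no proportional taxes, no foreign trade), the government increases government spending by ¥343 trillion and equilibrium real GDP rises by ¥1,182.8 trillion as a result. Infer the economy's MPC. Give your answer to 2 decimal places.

Implied spending multiplier k = ΔY/ΔG = 1,182.8/343 ≈ 3.4484.
Since k = 1/(1 − MPC), MPC = 1 − 1/k = 1 − ΔG/ΔY = 1 − 343/1,182.8 ≈ 0.71.

0.71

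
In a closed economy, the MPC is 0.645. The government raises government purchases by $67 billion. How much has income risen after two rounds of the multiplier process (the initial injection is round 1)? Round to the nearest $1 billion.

$110 billion

Round 1 adds ΔG = $67 billion; each later round is MPC = 0.645 times the previous.
After 2 rounds: 67 + 43.215 = ΔG·(1 − c^2)/(1 − c) = 67 × (1 − 0.416025)/0.355 ≈ $110 billion.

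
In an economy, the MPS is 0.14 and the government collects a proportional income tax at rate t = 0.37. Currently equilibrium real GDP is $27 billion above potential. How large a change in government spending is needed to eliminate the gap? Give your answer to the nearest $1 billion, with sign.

MPC = 1 − MPS = 1 − 0.14 = 0.86.
Spending multiplier = 1/(1 − c(1−t)) = 1/(1 − 0.86×0.63) = 1/0.4582 ≈ 2.182.
Need ΔY = −$27 billion, so ΔG = ΔY/k = (−$27 billion) × 0.4582 ≈ −$12 billion.
The government should cut government spending by $12 billion.

−$12 billion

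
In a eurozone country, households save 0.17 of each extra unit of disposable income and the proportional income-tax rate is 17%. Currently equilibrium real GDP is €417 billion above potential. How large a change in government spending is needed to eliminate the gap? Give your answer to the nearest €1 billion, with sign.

−€130 billion

MPC = 1 − MPS = 1 − 0.17 = 0.83.
Spending multiplier = 1/(1 − c(1−t)) = 1/(1 − 0.83×0.83) = 1/0.3111 ≈ 3.214.
Need ΔY = −€417 billion, so ΔG = ΔY/k = (−€417 billion) × 0.3111 ≈ −€130 billion.
The government should cut government spending by €130 billion.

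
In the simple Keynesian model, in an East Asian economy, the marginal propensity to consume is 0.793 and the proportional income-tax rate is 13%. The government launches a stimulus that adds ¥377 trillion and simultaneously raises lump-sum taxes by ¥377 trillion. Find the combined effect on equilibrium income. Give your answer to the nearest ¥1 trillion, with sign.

+¥252 trillion

Expenditure multiplier = 1/(1 − c(1−t)) = 1/(1 − 0.793×0.87) = 1/0.31009 ≈ 3.225.
ΔG contributes k·ΔG = (+¥377 trillion) / 0.31009 ≈ +¥1,215.8 trillion.
ΔT of +¥377 trillion changes first-round spending by −c·ΔT = −¥298.961 trillion, contributing k·(−c·ΔT) = (−¥298.961 trillion) / 0.31009 ≈ −¥964.1 trillion.
Net ΔY = k(ΔG − c·ΔT) = (+¥78.039 trillion) / 0.31009 ≈ +¥252 trillion.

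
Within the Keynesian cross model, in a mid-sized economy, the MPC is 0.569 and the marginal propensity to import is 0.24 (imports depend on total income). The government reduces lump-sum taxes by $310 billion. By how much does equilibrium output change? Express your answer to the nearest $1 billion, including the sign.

+$263 billion

A lump-sum tax change of −$310 billion shifts disposable income by +$310 billion; first-round consumption changes by −c × ΔT = −0.569 × (−$310 billion) = +$176.39 billion.
Expenditure multiplier = 1/(1 − c + m) = 1/(1 − 0.569 + 0.24) = 1/0.671 ≈ 1.49.
The tax multiplier is −c × k ≈ −0.848, so ΔY = k × (−c·ΔT) = (+$176.39 billion) / 0.671 ≈ +$263 billion.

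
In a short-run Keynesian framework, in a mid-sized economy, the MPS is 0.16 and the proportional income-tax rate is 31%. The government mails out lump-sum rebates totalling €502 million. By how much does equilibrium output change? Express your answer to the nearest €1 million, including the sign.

MPC = 1 − MPS = 1 − 0.16 = 0.84.
A lump-sum tax change of −€502 million shifts disposable income by +€502 million; first-round consumption changes by −c × ΔT = −0.84 × (−€502 million) = +€421.68 million.
Expenditure multiplier = 1/(1 − c(1−t)) = 1/(1 − 0.84×0.69) = 1/0.4204 ≈ 2.379.
The tax multiplier is −c × k ≈ −1.998, so ΔY = k × (−c·ΔT) = (+€421.68 million) / 0.4204 ≈ +€1,003 million.

+€1,003 million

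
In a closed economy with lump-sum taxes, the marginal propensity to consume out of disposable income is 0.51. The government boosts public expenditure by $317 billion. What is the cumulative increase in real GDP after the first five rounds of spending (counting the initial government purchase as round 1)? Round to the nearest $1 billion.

Round 1 adds ΔG = $317 billion; each later round is MPC = 0.51 times the previous.
After 5 rounds: 317 + 161.67 + 82.4517 + 42.050367 + 21.44568717 = ΔG·(1 − c^5)/(1 − c) = 317 × (1 − 0.0345025251)/0.49 ≈ $625 billion.

$625 billion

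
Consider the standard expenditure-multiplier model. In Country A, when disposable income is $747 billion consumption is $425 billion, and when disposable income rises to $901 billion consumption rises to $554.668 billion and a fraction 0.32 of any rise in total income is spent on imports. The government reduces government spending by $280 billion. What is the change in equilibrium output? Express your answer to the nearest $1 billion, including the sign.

MPC = ΔC/ΔYd = (554.668 − 425)/(901 − 747) = 129.668/154 = 0.842.
Expenditure multiplier = 1/(1 − c + m) = 1/(1 − 0.842 + 0.32) = 1/0.478 ≈ 2.092.
ΔY = k × ΔG = (−$280 billion) / 0.478 ≈ −$586 billion.

−$586 billion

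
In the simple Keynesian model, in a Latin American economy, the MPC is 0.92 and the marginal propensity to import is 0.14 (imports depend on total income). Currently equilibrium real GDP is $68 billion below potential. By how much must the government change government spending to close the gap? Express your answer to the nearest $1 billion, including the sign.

Spending multiplier = 1/(1 − c + m) = 1/(1 − 0.92 + 0.14) = 1/0.22 ≈ 4.545.
Need ΔY = +$68 billion, so ΔG = ΔY/k = (+$68 billion) × 0.22 ≈ +$15 billion.
The government should increase government spending by $15 billion.

+$15 billion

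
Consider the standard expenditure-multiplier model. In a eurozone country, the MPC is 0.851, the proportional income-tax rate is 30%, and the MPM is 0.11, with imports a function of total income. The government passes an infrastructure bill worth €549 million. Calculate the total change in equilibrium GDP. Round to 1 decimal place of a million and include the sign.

+€1,067.5 million

Expenditure multiplier = 1/(1 − c(1−t) + m) = 1/(1 − 0.851×0.7 + 0.11) = 1/0.5143 ≈ 1.944.
ΔY = k × ΔG = (+€549 million) / 0.5143 ≈ +€1,067.5 million.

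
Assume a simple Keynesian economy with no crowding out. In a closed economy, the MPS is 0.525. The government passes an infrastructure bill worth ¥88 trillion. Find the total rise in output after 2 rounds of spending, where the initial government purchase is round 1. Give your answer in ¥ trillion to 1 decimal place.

MPC = 1 − MPS = 1 − 0.525 = 0.475.
Round 1 adds ΔG = ¥88 trillion; each later round is MPC = 0.475 times the previous.
After 2 rounds: 88 + 41.8 = ΔG·(1 − c^2)/(1 − c) = 88 × (1 − 0.225625)/0.525 = ¥129.8 trillion.

¥129.8 trillion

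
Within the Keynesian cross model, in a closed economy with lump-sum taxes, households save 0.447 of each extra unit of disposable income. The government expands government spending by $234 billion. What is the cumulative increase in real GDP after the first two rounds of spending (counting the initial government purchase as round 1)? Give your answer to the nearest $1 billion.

MPC = 1 − MPS = 1 − 0.447 = 0.553.
Round 1 adds ΔG = $234 billion; each later round is MPC = 0.553 times the previous.
After 2 rounds: 234 + 129.402 = ΔG·(1 − c^2)/(1 − c) = 234 × (1 − 0.305809)/0.447 ≈ $363 billion.

$363 billion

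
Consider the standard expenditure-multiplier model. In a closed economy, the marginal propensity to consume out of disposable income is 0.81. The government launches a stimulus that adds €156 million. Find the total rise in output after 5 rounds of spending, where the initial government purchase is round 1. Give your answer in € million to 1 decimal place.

€534.8 million

Round 1 adds ΔG = €156 million; each later round is MPC = 0.81 times the previous.
After 5 rounds: 156 + 126.36 + 102.3516 + 82.904796 + 67.15288476 = ΔG·(1 − c^5)/(1 − c) = 156 × (1 − 0.3486784401)/0.19 ≈ €534.8 million.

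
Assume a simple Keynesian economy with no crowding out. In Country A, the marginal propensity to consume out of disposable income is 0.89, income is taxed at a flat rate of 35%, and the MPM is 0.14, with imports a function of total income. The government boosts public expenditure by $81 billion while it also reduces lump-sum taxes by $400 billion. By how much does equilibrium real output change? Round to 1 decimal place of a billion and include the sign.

+$778.3 billion

Expenditure multiplier = 1/(1 − c(1−t) + m) = 1/(1 − 0.89×0.65 + 0.14) = 1/0.5615 ≈ 1.781.
ΔG contributes k·ΔG = (+$81 billion) / 0.5615 ≈ +$144.3 billion.
ΔT of −$400 billion changes first-round spending by −c·ΔT = +$356 billion, contributing k·(−c·ΔT) = (+$356 billion) / 0.5615 ≈ +$634 billion.
Net ΔY = k(ΔG − c·ΔT) = (+$437 billion) / 0.5615 ≈ +$778.3 billion.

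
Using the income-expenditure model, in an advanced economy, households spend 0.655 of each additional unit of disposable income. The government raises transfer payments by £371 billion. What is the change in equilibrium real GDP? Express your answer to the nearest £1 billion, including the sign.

+£704 billion

The transfer change shifts disposable income by +£371 billion, so first-round consumption changes by c·ΔTR = 0.655 × (+£371 billion) = +£243.005 billion.
Expenditure multiplier = 1/(1 − MPC) = 1/(1 − 0.655) = 1/0.345 ≈ 2.899.
The transfer multiplier is c × k ≈ 1.899, so ΔY = k × (c·ΔTR) = (+£243.005 billion) / 0.345 ≈ +£704 billion.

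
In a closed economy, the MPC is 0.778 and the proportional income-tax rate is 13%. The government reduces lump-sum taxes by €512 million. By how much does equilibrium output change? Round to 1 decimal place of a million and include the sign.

A lump-sum tax change of −€512 million shifts disposable income by +€512 million; first-round consumption changes by −c × ΔT = −0.778 × (−€512 million) = +€398.336 million.
Expenditure multiplier = 1/(1 − c(1−t)) = 1/(1 − 0.778×0.87) = 1/0.32314 ≈ 3.095.
The tax multiplier is −c × k ≈ −2.408, so ΔY = k × (−c·ΔT) = (+€398.336 million) / 0.32314 ≈ +€1,232.7 million.

+€1,232.7 million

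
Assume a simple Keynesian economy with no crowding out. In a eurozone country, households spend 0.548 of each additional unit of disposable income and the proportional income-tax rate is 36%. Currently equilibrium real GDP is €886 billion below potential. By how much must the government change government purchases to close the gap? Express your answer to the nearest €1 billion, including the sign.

Spending multiplier = 1/(1 − c(1−t)) = 1/(1 − 0.548×0.64) = 1/0.64928 ≈ 1.54.
Need ΔY = +€886 billion, so ΔG = ΔY/k = (+€886 billion) × 0.64928 ≈ +€575 billion.
The government should increase government purchases by €575 billion.

+€575 billion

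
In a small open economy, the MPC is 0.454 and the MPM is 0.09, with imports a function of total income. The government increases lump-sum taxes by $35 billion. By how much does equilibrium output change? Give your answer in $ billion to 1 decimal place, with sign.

−$25.0 billion

A lump-sum tax change of +$35 billion shifts disposable income by −$35 billion; first-round consumption changes by −c × ΔT = −0.454 × (+$35 billion) = −$15.89 billion.
Expenditure multiplier = 1/(1 − c + m) = 1/(1 − 0.454 + 0.09) = 1/0.636 ≈ 1.572.
The tax multiplier is −c × k ≈ −0.714, so ΔY = k × (−c·ΔT) = (−$15.89 billion) / 0.636 ≈ −$25 billion.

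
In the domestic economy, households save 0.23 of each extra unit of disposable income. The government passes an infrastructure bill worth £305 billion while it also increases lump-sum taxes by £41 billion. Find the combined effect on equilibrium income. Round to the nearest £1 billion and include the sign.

+£1,189 billion

MPC = 1 − MPS = 1 − 0.23 = 0.77.
Expenditure multiplier = 1/(1 − MPC) = 1/(1 − 0.77) = 1/0.23 ≈ 4.348.
ΔG contributes k·ΔG = (+£305 billion) / 0.23 ≈ +£1,326.1 billion.
ΔT of +£41 billion changes first-round spending by −c·ΔT = −£31.57 billion, contributing k·(−c·ΔT) = (−£31.57 billion) / 0.23 ≈ −£137.3 billion.
Net ΔY = k(ΔG − c·ΔT) = (+£273.43 billion) / 0.23 ≈ +£1,189 billion.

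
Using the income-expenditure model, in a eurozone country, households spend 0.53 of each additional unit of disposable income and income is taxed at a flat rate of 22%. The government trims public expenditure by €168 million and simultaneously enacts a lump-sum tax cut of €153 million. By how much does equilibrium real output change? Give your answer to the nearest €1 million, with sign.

Expenditure multiplier = 1/(1 − c(1−t)) = 1/(1 − 0.53×0.78) = 1/0.5866 ≈ 1.705.
ΔG contributes k·ΔG = (−€168 million) / 0.5866 ≈ −€286.4 million.
ΔT of −€153 million changes first-round spending by −c·ΔT = +€81.09 million, contributing k·(−c·ΔT) = (+€81.09 million) / 0.5866 ≈ +€138.2 million.
Net ΔY = k(ΔG − c·ΔT) = (−€86.91 million) / 0.5866 ≈ −€148 million.

−€148 million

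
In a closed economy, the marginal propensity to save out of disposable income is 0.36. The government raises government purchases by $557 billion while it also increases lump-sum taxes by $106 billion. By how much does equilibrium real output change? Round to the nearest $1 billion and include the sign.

MPC = 1 − MPS = 1 − 0.36 = 0.64.
Expenditure multiplier = 1/(1 − MPC) = 1/(1 − 0.64) = 1/0.36 ≈ 2.778.
ΔG contributes k·ΔG = (+$557 billion) / 0.36 ≈ +$1,547.2 billion.
ΔT of +$106 billion changes first-round spending by −c·ΔT = −$67.84 billion, contributing k·(−c·ΔT) = (−$67.84 billion) / 0.36 ≈ −$188.4 billion.
Net ΔY = k(ΔG − c·ΔT) = (+$489.16 billion) / 0.36 ≈ +$1,359 billion.

+$1,359 billion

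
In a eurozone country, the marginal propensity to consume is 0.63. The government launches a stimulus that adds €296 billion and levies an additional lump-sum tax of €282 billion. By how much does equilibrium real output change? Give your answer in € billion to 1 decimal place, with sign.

Expenditure multiplier = 1/(1 − MPC) = 1/(1 − 0.63) = 1/0.37 ≈ 2.703.
ΔG contributes k·ΔG = (+€296 billion) / 0.37 = +€800 billion.
ΔT of +€282 billion changes first-round spending by −c·ΔT = −€177.66 billion, contributing k·(−c·ΔT) = (−€177.66 billion) / 0.37 ≈ −€480.2 billion.
Net ΔY = k(ΔG − c·ΔT) = (+€118.34 billion) / 0.37 ≈ +€319.8 billion.

+€319.8 billion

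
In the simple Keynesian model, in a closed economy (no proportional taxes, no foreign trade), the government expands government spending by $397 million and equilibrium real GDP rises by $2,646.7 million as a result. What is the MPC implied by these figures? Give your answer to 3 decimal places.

Implied spending multiplier k = ΔY/ΔG = 2,646.7/397 ≈ 6.6668.
Since k = 1/(1 − MPC), MPC = 1 − 1/k = 1 − ΔG/ΔY = 1 − 397/2,646.7 ≈ 0.850.

0.850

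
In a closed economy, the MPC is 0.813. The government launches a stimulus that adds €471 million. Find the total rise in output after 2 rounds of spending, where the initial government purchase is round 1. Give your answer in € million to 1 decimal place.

€853.9 million

Round 1 adds ΔG = €471 million; each later round is MPC = 0.813 times the previous.
After 2 rounds: 471 + 382.923 = ΔG·(1 − c^2)/(1 − c) = 471 × (1 − 0.660969)/0.187 ≈ €853.9 million.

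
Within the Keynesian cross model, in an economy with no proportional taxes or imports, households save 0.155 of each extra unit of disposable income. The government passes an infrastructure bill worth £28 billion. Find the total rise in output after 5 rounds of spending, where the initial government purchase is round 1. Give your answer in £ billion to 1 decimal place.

£102.8 billion

MPC = 1 − MPS = 1 − 0.155 = 0.845.
Round 1 adds ΔG = £28 billion; each later round is MPC = 0.845 times the previous.
After 5 rounds: 28 + 23.66 + 19.9927 + 16.8938315 + 14.2752876175 = ΔG·(1 − c^5)/(1 − c) = 28 × (1 − 0.430807787028125)/0.155 ≈ £102.8 billion.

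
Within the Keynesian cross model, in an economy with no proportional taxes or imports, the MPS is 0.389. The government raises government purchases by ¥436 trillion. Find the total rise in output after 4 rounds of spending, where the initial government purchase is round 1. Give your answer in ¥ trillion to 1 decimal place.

MPC = 1 − MPS = 1 − 0.389 = 0.611.
Round 1 adds ΔG = ¥436 trillion; each later round is MPC = 0.611 times the previous.
After 4 rounds: 436 + 266.396 + 162.767956 + 99.451221116 = ΔG·(1 − c^4)/(1 − c) = 436 × (1 − 0.139368569041)/0.389 ≈ ¥964.6 trillion.

¥964.6 trillion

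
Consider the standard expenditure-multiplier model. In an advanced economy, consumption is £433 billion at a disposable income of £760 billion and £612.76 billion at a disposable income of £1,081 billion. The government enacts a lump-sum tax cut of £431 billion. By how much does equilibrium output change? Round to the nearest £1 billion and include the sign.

MPC = ΔC/ΔYd = (612.76 − 433)/(1,081 − 760) = 179.76/321 = 0.56.
A lump-sum tax change of −£431 billion shifts disposable income by +£431 billion; first-round consumption changes by −c × ΔT = −0.56 × (−£431 billion) = +£241.36 billion.
Expenditure multiplier = 1/(1 − MPC) = 1/(1 − 0.56) = 1/0.44 ≈ 2.273.
The tax multiplier is −c × k ≈ −1.273, so ΔY = k × (−c·ΔT) = (+£241.36 billion) / 0.44 ≈ +£549 billion.

+£549 billion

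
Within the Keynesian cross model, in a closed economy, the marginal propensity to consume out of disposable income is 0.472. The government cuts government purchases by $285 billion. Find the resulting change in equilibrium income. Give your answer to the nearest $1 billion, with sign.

−$540 billion

Spending multiplier = 1/(1 − MPC) = 1/(1 − 0.472) = 1/0.528 ≈ 1.894.
ΔY = k × ΔG = (−$285 billion) / 0.528 ≈ −$540 billion.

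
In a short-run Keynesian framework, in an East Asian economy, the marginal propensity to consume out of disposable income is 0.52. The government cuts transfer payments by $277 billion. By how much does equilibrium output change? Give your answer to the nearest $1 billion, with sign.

−$300 billion

The transfer change shifts disposable income by −$277 billion, so first-round consumption changes by c·ΔTR = 0.52 × (−$277 billion) = −$144.04 billion.
Expenditure multiplier = 1/(1 − MPC) = 1/(1 − 0.52) = 1/0.48 ≈ 2.083.
The transfer multiplier is c × k ≈ 1.083, so ΔY = k × (c·ΔTR) = (−$144.04 billion) / 0.48 ≈ −$300 billion.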